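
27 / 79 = 0.34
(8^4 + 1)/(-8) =-4097/8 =-512.12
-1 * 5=-5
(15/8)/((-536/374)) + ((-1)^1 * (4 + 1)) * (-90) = 961995/2144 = 448.69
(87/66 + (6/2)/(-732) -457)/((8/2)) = -1223061/10736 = -113.92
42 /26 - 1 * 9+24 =216 /13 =16.62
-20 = -20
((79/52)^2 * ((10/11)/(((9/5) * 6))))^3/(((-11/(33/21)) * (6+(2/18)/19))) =-0.00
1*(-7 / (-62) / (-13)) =-7 / 806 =-0.01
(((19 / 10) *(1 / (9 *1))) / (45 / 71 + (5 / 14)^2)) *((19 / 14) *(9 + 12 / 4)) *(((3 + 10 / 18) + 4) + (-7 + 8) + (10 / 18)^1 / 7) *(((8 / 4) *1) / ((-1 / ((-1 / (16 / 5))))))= 6971632 / 286065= 24.37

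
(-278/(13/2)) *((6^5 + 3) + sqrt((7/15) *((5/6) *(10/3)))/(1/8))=-4325124/13-4448 *sqrt(105)/117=-333091.41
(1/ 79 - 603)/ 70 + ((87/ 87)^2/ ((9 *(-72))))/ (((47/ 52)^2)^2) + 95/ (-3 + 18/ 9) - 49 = -166791087427738/ 1092877755165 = -152.62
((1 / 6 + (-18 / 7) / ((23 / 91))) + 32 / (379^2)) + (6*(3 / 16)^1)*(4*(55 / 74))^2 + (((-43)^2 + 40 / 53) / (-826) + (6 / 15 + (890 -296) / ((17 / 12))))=21074096071342631927 / 50490050077646130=417.39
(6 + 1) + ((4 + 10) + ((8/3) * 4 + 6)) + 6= 131/3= 43.67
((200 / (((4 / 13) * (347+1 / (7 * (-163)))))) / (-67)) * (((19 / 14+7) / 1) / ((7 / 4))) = -12396150 / 92844647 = -0.13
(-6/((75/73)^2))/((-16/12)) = 5329/1250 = 4.26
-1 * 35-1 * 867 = -902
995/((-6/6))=-995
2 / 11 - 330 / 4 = -1811 / 22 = -82.32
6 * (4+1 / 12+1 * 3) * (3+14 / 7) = 425 / 2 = 212.50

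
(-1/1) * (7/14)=-1/2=-0.50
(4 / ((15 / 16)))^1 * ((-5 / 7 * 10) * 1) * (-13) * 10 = 83200 / 21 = 3961.90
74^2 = 5476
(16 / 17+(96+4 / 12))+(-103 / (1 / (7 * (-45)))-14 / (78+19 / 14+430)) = 1314999660 / 40409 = 32542.25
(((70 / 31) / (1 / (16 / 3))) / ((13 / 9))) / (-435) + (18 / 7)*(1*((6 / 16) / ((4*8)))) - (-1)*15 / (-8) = -19519315 / 10471552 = -1.86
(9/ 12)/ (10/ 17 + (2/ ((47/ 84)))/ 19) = 45543/ 47144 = 0.97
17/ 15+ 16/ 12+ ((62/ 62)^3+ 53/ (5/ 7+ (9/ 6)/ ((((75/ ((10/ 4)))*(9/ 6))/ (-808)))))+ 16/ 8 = 142271/ 41295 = 3.45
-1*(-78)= 78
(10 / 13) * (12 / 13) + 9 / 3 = 627 / 169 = 3.71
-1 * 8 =-8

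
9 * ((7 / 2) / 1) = 31.50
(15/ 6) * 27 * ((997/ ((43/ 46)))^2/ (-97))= -141974305470/ 179353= -791591.47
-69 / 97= -0.71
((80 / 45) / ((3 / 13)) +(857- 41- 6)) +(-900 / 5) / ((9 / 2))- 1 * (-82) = 23212 / 27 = 859.70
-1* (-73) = 73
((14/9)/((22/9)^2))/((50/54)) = 1701/6050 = 0.28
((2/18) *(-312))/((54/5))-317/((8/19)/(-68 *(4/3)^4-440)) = 13312751/27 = 493064.85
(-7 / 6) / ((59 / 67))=-469 / 354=-1.32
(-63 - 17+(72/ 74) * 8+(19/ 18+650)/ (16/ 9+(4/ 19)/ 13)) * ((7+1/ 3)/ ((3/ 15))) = 10658.88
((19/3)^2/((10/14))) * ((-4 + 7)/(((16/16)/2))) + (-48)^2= 39614/15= 2640.93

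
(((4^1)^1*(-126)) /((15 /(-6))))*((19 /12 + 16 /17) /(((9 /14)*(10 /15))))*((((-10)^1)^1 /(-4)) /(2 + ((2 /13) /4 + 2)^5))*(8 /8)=79.81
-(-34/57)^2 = -1156/3249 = -0.36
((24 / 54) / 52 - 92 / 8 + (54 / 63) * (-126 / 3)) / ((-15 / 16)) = 88904 / 1755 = 50.66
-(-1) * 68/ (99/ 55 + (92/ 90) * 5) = 3060/ 311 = 9.84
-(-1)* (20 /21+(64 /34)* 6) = 4372 /357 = 12.25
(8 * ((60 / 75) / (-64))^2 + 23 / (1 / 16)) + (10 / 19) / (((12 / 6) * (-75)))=16780697 / 45600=368.00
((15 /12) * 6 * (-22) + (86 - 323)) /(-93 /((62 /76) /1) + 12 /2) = 67 /18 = 3.72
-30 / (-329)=30 / 329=0.09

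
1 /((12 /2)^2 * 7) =1 /252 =0.00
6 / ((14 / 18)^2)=486 / 49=9.92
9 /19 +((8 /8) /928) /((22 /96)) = 5799 /12122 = 0.48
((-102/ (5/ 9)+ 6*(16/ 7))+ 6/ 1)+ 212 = 1684/ 35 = 48.11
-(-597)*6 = 3582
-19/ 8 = -2.38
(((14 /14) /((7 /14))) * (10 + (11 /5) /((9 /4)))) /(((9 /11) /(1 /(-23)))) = -1.17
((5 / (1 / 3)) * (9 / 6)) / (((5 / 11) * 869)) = 9 / 158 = 0.06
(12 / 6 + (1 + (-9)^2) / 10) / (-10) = -51 / 50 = -1.02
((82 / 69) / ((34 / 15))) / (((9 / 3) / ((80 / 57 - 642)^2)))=273320800180 / 3811077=71717.47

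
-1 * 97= -97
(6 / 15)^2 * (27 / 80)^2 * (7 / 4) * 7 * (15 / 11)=107163 / 352000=0.30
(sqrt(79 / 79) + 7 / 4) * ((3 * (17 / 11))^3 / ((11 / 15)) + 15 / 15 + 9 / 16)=32202265 / 85184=378.03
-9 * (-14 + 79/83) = 9747/83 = 117.43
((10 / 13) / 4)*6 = 15 / 13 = 1.15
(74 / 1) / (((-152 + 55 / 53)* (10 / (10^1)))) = -3922 / 8001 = -0.49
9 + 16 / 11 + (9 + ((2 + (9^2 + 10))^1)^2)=95353 / 11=8668.45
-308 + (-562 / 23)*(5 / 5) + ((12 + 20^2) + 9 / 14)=25827 / 322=80.21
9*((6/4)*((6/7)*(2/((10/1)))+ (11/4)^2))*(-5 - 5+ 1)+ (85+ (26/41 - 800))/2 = -59551593/45920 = -1296.86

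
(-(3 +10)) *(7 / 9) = -91 / 9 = -10.11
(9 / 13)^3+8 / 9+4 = 103229 / 19773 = 5.22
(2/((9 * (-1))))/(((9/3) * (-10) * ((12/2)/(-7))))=-7/810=-0.01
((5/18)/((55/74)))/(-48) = -37/4752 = -0.01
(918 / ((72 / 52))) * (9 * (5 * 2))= 59670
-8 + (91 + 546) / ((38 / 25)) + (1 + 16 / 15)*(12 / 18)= 705301 / 1710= 412.46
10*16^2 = 2560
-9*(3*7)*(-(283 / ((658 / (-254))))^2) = 34877397987 / 15463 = 2255538.90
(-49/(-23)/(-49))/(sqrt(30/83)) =-sqrt(2490)/690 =-0.07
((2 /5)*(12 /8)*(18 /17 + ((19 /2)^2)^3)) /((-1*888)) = -799781129 /1610240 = -496.68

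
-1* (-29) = 29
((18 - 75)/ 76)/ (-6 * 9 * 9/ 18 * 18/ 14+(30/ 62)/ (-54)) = 5859/ 271258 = 0.02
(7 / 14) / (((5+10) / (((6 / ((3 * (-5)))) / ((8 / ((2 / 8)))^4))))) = -1 / 78643200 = -0.00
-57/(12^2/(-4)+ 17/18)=1026/631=1.63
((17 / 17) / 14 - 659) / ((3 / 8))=-12300 / 7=-1757.14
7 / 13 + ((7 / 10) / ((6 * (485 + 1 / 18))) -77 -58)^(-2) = 972604464595987 / 1806081392378133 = 0.54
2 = 2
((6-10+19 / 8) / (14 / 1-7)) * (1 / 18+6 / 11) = -221 / 1584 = -0.14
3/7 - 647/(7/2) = -1291/7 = -184.43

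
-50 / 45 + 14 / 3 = 3.56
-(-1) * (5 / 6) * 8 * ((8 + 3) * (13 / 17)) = 2860 / 51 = 56.08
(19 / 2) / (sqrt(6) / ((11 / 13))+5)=1.20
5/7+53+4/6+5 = 1247/21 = 59.38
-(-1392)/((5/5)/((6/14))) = 4176/7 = 596.57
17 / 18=0.94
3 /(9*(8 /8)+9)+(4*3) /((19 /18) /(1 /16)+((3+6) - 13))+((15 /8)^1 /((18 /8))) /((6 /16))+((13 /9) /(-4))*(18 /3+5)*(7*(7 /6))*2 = -192805 /3132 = -61.56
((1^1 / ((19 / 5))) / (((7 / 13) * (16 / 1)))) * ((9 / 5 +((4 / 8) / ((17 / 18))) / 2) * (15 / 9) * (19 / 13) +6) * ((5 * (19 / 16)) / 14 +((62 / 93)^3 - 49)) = -2372459375 / 145861632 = -16.27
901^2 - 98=811703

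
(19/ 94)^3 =0.01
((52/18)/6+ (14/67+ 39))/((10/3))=7180/603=11.91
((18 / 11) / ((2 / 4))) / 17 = 36 / 187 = 0.19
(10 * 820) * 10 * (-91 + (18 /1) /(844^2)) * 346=-114946600973500 /44521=-2581851283.07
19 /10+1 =29 /10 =2.90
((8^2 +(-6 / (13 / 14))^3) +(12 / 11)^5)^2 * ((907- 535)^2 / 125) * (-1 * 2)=-1445299373474554742310961152 / 15649374312616026125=-92355090.02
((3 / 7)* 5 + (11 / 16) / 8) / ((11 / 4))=1997 / 2464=0.81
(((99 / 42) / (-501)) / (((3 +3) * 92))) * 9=-33 / 430192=-0.00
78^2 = 6084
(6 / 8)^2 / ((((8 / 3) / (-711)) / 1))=-149.98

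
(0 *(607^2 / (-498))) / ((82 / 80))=0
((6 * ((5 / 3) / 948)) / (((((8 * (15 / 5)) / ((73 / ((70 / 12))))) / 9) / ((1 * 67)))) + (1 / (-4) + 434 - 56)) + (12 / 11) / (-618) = 1910046739 / 5012392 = 381.06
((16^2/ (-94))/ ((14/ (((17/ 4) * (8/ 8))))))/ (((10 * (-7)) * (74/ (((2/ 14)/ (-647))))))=-68/ 1929603095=-0.00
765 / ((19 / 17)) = 13005 / 19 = 684.47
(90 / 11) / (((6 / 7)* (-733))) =-105 / 8063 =-0.01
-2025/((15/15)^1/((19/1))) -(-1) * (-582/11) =-423807/11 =-38527.91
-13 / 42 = -0.31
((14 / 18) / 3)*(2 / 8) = 7 / 108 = 0.06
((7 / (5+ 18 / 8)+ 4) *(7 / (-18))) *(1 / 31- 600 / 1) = 1041544 / 899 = 1158.56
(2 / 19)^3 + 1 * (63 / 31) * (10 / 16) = 2162569 / 1701032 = 1.27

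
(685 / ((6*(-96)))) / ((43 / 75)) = -17125 / 8256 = -2.07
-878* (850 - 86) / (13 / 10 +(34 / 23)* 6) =-154282160 / 2339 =-65960.74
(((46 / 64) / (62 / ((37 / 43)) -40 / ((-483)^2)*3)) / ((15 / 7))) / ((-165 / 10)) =-154411397 / 547310749920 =-0.00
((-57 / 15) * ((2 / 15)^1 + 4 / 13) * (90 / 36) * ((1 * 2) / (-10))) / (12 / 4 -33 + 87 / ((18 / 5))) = -1634 / 11375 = -0.14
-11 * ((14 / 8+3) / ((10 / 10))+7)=-517 / 4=-129.25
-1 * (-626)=626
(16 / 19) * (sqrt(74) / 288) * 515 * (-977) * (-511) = 257112205 * sqrt(74) / 342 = 6467142.74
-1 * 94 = -94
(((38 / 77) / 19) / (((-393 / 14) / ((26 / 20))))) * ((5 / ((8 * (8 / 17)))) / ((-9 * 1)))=221 / 1245024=0.00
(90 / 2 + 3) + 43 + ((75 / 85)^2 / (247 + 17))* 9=2314987 / 25432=91.03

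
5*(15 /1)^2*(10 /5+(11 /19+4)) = 140625 /19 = 7401.32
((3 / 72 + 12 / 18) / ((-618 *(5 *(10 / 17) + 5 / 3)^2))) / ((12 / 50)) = -4913 / 21842592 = -0.00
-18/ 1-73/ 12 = -289/ 12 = -24.08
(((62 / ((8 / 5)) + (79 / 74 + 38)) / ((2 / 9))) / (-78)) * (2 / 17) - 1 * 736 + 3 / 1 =-47984479 / 65416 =-733.53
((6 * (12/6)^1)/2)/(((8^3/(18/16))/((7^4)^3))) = 373714754427/2048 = 182477907.44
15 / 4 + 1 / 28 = 53 / 14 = 3.79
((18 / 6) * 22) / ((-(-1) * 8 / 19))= 627 / 4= 156.75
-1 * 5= -5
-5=-5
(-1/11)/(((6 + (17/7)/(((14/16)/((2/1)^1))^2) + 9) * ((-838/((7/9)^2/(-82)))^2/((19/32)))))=-0.00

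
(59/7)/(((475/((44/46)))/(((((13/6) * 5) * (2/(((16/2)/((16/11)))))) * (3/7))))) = 3068/107065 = 0.03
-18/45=-2/5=-0.40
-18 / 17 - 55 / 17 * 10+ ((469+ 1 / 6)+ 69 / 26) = 290665 / 663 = 438.41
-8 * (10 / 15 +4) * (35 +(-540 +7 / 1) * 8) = 473648 / 3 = 157882.67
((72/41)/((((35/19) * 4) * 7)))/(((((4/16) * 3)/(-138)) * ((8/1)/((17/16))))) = -0.83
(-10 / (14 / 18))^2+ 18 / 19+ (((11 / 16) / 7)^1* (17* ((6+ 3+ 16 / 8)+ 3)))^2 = 42462187 / 59584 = 712.64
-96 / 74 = -48 / 37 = -1.30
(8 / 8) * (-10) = -10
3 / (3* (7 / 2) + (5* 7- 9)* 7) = 6 / 385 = 0.02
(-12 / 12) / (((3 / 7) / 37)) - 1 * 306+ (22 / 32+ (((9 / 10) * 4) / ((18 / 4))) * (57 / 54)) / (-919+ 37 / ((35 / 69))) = -1672967273 / 4264128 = -392.34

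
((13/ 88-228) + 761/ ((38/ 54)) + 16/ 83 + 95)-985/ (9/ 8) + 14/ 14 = 92682101/ 1248984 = 74.21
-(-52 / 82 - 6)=272 / 41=6.63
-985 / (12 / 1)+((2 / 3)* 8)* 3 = -793 / 12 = -66.08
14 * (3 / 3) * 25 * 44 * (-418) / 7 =-919600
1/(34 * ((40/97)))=97/1360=0.07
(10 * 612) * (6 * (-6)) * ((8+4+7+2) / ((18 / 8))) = -2056320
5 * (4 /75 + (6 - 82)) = -5696 /15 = -379.73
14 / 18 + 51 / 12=181 / 36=5.03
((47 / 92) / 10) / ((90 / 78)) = 611 / 13800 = 0.04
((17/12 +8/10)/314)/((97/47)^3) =13808459/17194759320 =0.00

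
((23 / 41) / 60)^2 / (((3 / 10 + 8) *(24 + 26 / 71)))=37559 / 86894924400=0.00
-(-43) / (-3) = -43 / 3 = -14.33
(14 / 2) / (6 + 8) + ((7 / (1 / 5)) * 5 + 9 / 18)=176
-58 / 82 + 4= 135 / 41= 3.29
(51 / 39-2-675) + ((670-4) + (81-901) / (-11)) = 9274 / 143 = 64.85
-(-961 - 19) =980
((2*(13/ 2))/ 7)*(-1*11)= -143/ 7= -20.43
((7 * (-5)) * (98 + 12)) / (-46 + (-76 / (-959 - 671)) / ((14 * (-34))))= 67889500 / 811149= 83.70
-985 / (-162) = 985 / 162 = 6.08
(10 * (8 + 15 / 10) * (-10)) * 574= -545300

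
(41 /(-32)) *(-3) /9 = 0.43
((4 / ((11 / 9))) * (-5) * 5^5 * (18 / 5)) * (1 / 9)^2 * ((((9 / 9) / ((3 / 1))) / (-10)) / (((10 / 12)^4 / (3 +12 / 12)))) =6912 / 11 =628.36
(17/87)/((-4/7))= -119/348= -0.34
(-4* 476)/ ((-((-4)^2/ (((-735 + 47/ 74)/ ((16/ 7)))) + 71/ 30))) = 1278147360/ 1555303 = 821.80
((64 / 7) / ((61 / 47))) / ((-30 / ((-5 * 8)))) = 12032 / 1281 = 9.39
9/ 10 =0.90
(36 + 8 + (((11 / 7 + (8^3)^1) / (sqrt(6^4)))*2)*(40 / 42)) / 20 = 47081 / 13230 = 3.56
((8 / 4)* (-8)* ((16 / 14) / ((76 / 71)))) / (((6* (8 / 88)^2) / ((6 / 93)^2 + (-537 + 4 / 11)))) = 23628848848 / 127813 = 184870.47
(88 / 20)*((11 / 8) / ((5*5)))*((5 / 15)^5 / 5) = 121 / 607500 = 0.00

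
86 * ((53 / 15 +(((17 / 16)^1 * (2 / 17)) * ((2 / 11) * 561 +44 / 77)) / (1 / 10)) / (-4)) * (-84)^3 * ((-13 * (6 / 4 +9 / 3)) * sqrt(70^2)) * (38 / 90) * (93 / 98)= -13773393774504 / 5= -2754678754900.80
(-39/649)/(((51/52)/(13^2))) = -114244/11033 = -10.35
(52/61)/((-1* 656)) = -13/10004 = -0.00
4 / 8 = 1 / 2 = 0.50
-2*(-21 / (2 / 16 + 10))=4.15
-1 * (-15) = 15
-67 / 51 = -1.31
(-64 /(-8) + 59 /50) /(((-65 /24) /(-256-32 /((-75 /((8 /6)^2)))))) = 35146752 /40625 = 865.15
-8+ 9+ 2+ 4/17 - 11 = -132/17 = -7.76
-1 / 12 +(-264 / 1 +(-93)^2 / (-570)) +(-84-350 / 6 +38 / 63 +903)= 11539387 / 23940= 482.01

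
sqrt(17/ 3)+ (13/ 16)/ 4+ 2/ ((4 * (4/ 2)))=2.83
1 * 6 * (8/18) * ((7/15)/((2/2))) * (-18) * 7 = -784/5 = -156.80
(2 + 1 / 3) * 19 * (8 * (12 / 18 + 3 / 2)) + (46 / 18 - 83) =688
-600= -600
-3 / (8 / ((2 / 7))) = -3 / 28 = -0.11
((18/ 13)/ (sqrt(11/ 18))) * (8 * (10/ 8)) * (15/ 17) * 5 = 40500 * sqrt(22)/ 2431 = 78.14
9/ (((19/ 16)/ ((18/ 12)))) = 216/ 19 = 11.37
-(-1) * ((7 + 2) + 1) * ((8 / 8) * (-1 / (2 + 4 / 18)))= -4.50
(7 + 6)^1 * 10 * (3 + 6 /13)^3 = 911250 /169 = 5392.01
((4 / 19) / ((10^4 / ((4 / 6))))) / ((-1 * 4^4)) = -1 / 18240000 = -0.00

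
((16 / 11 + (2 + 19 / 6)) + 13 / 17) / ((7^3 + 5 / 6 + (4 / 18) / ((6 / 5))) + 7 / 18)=74583 / 3477826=0.02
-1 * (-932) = 932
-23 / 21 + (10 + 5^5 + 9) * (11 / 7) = 103729 / 21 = 4939.48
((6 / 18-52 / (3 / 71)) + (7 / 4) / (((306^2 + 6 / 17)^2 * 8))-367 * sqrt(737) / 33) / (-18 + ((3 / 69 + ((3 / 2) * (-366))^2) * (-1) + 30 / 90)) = 8441 * sqrt(737) / 228776801 + 2294496647351545279 / 562127515478117690496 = 0.01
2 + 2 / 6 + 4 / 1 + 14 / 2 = 40 / 3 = 13.33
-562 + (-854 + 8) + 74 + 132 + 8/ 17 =-20426/ 17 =-1201.53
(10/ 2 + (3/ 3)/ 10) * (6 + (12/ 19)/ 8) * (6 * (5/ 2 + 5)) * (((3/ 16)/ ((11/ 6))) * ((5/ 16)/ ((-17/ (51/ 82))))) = -1301265/ 797696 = -1.63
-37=-37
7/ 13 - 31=-396/ 13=-30.46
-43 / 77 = -0.56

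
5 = 5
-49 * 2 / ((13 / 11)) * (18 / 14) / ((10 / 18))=-12474 / 65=-191.91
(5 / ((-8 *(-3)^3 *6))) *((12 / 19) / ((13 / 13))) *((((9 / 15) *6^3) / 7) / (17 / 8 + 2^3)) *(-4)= -64 / 3591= -0.02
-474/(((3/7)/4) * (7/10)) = -6320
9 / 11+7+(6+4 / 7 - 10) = 338 / 77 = 4.39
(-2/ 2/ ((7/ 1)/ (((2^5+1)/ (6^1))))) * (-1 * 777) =1221/ 2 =610.50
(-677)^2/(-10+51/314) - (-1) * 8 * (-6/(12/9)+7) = -143853526/3089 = -46569.61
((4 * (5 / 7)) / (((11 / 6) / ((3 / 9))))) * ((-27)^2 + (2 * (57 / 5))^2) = 249768 / 385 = 648.75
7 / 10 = 0.70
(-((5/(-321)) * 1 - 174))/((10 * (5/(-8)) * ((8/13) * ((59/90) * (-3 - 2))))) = 2178501/157825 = 13.80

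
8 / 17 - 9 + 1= -128 / 17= -7.53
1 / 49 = 0.02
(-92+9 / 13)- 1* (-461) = 369.69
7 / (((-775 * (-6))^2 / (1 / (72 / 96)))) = 7 / 16216875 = 0.00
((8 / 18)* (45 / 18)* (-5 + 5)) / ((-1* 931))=0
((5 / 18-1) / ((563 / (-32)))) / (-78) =-8 / 15201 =-0.00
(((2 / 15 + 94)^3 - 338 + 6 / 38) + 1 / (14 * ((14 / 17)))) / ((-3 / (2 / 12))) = -10479435071897 / 226233000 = -46321.43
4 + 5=9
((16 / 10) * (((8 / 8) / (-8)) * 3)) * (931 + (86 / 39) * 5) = -36739 / 65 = -565.22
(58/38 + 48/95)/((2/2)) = 193/95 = 2.03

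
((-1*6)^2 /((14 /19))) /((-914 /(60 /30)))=-342 /3199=-0.11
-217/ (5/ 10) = -434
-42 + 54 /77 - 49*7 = -29591 /77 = -384.30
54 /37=1.46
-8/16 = -1/2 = -0.50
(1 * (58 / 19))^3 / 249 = 195112 / 1707891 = 0.11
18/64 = 9/32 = 0.28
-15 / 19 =-0.79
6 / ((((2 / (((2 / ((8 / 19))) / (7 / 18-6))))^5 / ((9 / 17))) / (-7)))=27633911101839 / 91479914760704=0.30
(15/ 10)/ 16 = 3/ 32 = 0.09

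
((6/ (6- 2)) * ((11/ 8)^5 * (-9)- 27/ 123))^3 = -5751521411628371189685057/ 19399536869875122176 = -296477.25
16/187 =0.09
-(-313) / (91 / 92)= 28796 / 91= 316.44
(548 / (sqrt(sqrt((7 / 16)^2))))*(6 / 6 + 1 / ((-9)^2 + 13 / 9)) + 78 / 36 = 13 / 6 + 823096*sqrt(7) / 2597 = 840.71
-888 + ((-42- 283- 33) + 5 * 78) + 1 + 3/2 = -1707/2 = -853.50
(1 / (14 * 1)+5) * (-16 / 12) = -142 / 21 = -6.76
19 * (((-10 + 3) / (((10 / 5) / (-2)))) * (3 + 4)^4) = 319333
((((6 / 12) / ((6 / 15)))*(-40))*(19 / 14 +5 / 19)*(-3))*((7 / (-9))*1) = -10775 / 57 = -189.04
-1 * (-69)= 69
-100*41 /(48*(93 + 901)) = -1025 /11928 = -0.09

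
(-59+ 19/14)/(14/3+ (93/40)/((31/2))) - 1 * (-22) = 20296/2023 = 10.03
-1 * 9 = -9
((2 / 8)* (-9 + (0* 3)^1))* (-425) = 3825 / 4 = 956.25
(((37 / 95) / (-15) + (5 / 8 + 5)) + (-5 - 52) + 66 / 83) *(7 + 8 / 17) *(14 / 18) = -42568158577 / 144768600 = -294.04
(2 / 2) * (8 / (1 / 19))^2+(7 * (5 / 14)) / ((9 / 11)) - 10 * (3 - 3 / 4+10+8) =22904.56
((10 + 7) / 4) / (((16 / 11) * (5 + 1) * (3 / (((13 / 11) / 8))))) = 221 / 9216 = 0.02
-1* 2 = -2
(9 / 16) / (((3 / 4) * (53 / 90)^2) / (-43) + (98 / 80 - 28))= -0.02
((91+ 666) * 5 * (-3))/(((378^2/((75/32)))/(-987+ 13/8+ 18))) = 732302875/4064256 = 180.18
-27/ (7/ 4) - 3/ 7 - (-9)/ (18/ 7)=-173/ 14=-12.36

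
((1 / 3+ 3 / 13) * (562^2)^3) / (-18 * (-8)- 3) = 693171302092094848 / 5499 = 126054064755791.03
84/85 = 0.99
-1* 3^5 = -243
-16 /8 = -2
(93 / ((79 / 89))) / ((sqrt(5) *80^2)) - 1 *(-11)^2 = -121 + 8277 *sqrt(5) / 2528000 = -120.99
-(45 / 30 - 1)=-1 / 2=-0.50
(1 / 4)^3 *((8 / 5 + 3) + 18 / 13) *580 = 11281 / 208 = 54.24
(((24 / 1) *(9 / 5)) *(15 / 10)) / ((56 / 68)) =2754 / 35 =78.69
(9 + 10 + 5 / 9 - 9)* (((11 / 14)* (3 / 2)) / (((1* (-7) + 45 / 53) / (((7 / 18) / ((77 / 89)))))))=-448115 / 492912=-0.91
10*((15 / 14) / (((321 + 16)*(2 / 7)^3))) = 3675 / 2696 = 1.36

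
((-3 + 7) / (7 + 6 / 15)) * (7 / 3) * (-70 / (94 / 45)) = -73500 / 1739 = -42.27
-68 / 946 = -34 / 473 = -0.07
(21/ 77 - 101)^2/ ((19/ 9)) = 11048976/ 2299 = 4805.99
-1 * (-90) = 90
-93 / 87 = -31 / 29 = -1.07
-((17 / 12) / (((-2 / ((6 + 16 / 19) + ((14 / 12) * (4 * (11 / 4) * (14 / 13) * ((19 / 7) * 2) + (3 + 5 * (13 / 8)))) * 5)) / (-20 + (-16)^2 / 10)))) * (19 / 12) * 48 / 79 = 42031157 / 24648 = 1705.26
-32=-32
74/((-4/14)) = -259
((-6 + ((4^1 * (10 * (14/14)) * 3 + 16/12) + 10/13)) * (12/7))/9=18112/819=22.11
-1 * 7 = -7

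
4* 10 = 40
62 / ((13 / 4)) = 248 / 13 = 19.08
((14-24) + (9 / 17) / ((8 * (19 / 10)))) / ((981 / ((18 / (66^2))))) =-12875 / 306723384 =-0.00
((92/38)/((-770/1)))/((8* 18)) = -23/1053360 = -0.00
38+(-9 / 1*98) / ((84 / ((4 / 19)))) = 680 / 19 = 35.79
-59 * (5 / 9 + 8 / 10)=-3599 / 45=-79.98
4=4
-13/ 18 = -0.72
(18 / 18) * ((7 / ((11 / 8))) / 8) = 7 / 11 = 0.64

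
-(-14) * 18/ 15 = 84/ 5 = 16.80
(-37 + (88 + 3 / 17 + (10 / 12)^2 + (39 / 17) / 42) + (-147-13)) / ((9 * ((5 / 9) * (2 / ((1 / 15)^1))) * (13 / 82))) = -18982631 / 4176900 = -4.54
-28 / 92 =-7 / 23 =-0.30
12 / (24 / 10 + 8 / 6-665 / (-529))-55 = -2082725 / 39599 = -52.60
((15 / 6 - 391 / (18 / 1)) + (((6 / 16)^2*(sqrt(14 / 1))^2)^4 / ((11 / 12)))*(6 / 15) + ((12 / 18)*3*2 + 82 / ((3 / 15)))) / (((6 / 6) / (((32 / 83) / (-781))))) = -0.20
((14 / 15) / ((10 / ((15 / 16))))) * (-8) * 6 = -21 / 5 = -4.20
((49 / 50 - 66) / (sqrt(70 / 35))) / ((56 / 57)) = -185307 * sqrt(2) / 5600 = -46.80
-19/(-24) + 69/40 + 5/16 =679/240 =2.83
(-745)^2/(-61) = -555025/61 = -9098.77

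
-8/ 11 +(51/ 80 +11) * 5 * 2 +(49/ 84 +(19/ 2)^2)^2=6626143/ 792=8366.34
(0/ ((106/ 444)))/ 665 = 0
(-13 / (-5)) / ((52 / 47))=47 / 20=2.35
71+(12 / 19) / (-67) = 90371 / 1273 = 70.99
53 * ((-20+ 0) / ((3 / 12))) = -4240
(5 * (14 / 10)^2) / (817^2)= 49 / 3337445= 0.00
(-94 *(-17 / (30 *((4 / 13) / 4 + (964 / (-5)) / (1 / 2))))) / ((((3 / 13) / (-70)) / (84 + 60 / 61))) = 1814816640 / 509533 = 3561.73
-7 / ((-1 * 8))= 7 / 8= 0.88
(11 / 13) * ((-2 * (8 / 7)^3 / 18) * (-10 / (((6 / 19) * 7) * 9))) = 535040 / 7584759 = 0.07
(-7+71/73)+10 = 290/73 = 3.97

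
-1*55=-55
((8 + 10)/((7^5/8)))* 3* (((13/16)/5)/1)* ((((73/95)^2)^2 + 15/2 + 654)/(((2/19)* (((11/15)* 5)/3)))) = 340590659834763/15850891787500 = 21.49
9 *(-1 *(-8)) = 72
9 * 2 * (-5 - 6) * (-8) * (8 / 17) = 12672 / 17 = 745.41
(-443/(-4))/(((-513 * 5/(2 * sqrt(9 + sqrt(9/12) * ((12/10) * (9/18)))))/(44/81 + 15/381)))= -2654899 * sqrt(30 * sqrt(3) + 900)/527723100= -0.16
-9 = -9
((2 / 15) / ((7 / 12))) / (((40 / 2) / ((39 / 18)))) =13 / 525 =0.02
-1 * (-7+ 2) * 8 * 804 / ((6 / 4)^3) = 85760 / 9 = 9528.89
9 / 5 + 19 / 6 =149 / 30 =4.97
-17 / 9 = -1.89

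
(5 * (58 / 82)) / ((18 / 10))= 725 / 369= 1.96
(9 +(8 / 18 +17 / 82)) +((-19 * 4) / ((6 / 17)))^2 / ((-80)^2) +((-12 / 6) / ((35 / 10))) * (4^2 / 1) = 32045623 / 4132800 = 7.75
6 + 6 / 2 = 9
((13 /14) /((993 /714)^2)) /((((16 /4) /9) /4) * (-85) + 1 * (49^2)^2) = 0.00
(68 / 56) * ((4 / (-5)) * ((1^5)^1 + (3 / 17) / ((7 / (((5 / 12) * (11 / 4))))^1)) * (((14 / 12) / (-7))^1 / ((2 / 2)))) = 653 / 3920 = 0.17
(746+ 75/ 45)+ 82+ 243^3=43049210/ 3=14349736.67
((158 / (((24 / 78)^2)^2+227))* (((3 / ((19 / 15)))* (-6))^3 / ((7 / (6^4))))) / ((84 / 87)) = -382993.58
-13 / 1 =-13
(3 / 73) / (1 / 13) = 39 / 73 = 0.53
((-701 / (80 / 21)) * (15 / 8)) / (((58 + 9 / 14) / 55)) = -17002755 / 52544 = -323.59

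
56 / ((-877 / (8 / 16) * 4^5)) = -7 / 224512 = -0.00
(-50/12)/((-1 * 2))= 25/12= 2.08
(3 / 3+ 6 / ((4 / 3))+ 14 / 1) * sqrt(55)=144.62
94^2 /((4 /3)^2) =19881 /4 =4970.25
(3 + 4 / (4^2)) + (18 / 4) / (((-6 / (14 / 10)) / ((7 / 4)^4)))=-33781 / 5120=-6.60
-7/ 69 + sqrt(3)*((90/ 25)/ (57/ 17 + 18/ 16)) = -7/ 69 + 816*sqrt(3)/ 1015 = 1.29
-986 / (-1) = 986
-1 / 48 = -0.02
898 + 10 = 908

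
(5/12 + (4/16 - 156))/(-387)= 466/1161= 0.40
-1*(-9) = 9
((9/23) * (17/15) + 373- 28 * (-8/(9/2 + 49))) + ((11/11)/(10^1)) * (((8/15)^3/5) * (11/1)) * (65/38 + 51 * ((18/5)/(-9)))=7437003741262/19726453125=377.01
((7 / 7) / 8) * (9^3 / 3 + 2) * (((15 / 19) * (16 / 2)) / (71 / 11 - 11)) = -1617 / 38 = -42.55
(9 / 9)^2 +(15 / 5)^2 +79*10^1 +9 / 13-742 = 763 / 13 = 58.69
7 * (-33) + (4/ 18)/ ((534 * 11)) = -6106022/ 26433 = -231.00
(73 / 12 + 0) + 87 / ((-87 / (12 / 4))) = 37 / 12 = 3.08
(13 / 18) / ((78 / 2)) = 1 / 54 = 0.02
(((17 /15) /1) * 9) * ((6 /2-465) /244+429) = 2657457 /610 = 4356.49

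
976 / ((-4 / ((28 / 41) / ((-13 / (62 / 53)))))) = 423584 / 28249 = 14.99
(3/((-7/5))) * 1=-2.14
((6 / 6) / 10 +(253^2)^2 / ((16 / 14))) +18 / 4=143400323019 / 40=3585008075.48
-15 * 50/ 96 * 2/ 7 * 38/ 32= -2375/ 896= -2.65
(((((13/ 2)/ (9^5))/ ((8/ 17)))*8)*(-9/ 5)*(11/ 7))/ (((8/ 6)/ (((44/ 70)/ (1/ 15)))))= -26741/ 714420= -0.04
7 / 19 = 0.37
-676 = -676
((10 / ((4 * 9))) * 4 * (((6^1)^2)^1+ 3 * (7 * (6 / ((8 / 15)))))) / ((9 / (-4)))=-1210 / 9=-134.44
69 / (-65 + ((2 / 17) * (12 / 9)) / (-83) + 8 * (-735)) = -292077 / 25165193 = -0.01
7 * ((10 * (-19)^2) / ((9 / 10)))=252700 / 9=28077.78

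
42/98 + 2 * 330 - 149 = 3580/7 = 511.43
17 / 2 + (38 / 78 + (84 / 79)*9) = 114347 / 6162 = 18.56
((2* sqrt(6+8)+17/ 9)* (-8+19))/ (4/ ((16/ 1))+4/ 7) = 5236/ 207+616* sqrt(14)/ 23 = 125.51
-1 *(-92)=92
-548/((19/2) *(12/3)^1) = -274/19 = -14.42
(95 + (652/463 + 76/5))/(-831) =-258373/1923765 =-0.13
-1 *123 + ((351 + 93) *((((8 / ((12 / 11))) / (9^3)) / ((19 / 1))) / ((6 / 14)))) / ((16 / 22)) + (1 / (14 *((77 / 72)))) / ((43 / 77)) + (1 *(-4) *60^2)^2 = 2593543926592228 / 12507453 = 207359877.87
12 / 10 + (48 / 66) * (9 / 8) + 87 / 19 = 6894 / 1045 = 6.60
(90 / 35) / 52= 9 / 182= 0.05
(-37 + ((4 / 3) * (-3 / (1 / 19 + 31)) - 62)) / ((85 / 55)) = -321673 / 5015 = -64.14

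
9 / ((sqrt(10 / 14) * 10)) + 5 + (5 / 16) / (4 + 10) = 6.09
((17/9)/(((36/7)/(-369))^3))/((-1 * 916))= 401878351/527616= 761.69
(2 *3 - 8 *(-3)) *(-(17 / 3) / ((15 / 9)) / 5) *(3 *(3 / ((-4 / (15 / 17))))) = 81 / 2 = 40.50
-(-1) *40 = 40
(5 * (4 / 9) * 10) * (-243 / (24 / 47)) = -10575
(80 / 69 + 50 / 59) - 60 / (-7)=301450 / 28497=10.58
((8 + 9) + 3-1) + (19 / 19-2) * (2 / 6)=56 / 3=18.67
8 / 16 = 1 / 2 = 0.50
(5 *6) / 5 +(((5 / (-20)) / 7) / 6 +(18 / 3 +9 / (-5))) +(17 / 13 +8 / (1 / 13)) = 1261279 / 10920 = 115.50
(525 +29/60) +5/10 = 525.98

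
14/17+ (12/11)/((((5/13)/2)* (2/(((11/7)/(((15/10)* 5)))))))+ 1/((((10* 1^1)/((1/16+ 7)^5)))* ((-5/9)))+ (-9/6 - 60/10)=-19770427687167/6239027200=-3168.83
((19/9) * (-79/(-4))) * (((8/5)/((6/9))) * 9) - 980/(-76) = 86782/95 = 913.49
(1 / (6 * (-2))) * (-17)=17 / 12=1.42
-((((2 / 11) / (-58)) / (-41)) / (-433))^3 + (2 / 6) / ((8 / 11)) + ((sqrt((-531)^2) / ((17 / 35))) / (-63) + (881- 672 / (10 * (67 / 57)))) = 20032306767657374548629795067 / 24825172706036033461953240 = 806.94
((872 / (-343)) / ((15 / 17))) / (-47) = 14824 / 241815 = 0.06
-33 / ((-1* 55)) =3 / 5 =0.60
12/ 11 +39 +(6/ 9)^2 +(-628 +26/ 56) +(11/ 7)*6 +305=-755569/ 2772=-272.57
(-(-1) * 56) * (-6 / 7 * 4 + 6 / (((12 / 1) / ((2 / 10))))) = -932 / 5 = -186.40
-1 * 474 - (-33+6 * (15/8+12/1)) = -2097/4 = -524.25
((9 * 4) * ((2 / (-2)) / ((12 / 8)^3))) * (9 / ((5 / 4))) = -384 / 5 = -76.80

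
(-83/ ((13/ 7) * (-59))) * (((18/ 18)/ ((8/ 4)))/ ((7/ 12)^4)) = 860544/ 263081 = 3.27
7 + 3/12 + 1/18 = 263/36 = 7.31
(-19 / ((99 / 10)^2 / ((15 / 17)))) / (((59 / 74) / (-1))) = 703000 / 3276801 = 0.21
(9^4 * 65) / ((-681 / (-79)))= 49472.44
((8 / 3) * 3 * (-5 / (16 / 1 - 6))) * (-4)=16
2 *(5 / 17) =0.59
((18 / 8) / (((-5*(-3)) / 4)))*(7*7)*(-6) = -882 / 5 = -176.40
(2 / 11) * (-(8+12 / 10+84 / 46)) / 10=-1268 / 6325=-0.20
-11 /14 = -0.79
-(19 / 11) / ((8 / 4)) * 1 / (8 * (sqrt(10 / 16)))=-19 * sqrt(10) / 440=-0.14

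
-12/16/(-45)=1/60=0.02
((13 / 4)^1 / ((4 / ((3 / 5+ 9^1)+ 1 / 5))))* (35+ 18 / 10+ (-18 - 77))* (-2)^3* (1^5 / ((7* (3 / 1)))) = 8827 / 50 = 176.54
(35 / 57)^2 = 1225 / 3249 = 0.38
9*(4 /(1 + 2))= 12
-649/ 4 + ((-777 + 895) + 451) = 1627/ 4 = 406.75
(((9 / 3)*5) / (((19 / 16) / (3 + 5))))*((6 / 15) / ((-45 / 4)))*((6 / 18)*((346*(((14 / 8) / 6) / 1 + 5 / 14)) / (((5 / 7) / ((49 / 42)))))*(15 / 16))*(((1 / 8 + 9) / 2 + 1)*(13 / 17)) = -152722843 / 87210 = -1751.21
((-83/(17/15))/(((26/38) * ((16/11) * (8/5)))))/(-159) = 433675/1499264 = 0.29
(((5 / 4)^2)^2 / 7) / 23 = 625 / 41216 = 0.02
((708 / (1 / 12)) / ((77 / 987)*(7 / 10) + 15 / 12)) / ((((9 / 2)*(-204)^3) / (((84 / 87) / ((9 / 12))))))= -3105760 / 14152667841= -0.00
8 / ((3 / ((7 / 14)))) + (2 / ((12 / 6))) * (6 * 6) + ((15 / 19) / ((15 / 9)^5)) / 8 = 10642187 / 285000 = 37.34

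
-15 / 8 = -1.88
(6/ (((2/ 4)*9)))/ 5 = 4/ 15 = 0.27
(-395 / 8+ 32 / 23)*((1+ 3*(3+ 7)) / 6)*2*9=-821097 / 184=-4462.48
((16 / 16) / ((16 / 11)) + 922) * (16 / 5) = 14763 / 5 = 2952.60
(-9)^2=81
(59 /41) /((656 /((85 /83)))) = 5015 /2232368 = 0.00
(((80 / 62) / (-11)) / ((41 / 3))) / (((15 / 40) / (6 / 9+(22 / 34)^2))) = -0.02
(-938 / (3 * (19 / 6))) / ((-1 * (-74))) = -938 / 703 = -1.33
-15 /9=-5 /3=-1.67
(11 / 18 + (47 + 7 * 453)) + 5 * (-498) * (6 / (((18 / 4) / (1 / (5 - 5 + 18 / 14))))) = 11455 / 18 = 636.39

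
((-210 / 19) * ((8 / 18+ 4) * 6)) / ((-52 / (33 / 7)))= 26.72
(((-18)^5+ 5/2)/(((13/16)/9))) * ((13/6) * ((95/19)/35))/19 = -45349572/133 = -340974.23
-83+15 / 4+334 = 1019 / 4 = 254.75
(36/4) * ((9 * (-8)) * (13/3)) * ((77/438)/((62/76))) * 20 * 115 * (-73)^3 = 541417185987.10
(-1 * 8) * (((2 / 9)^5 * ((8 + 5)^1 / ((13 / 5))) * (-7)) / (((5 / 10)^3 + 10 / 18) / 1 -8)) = -71680 / 3457647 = -0.02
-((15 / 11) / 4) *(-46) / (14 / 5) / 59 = 1725 / 18172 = 0.09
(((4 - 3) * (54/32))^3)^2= 387420489/16777216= 23.09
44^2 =1936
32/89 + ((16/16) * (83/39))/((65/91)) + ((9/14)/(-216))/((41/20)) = 3.34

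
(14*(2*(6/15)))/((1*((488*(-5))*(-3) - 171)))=56/35745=0.00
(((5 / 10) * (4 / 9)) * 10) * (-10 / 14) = -100 / 63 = -1.59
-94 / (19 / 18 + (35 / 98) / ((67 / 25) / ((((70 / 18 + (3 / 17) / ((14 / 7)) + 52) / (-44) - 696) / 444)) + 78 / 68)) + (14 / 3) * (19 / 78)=-2051842096080119 / 9152959181301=-224.17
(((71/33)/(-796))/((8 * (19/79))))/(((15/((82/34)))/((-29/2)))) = 0.00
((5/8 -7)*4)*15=-765/2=-382.50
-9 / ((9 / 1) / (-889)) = 889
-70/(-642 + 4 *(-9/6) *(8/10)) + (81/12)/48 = 0.25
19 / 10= 1.90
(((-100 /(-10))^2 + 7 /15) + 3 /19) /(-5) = -28678 /1425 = -20.12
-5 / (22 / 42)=-105 / 11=-9.55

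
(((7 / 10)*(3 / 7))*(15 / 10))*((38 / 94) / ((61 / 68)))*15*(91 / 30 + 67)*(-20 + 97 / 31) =-3194278461 / 888770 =-3594.04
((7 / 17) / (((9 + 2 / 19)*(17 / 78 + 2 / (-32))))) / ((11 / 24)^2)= 47803392 / 34518517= 1.38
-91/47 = -1.94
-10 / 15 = -2 / 3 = -0.67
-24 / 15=-8 / 5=-1.60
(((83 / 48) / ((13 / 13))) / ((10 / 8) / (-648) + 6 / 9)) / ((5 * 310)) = 2241 / 1335325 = 0.00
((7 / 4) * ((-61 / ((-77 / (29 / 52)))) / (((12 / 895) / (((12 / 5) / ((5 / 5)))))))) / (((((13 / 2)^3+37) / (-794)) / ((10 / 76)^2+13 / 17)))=-268140383451 / 972370828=-275.76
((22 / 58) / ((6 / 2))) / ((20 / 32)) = 88 / 435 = 0.20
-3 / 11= -0.27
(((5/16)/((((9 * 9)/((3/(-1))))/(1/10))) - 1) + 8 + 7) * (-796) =-2406905/216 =-11143.08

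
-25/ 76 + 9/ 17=259/ 1292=0.20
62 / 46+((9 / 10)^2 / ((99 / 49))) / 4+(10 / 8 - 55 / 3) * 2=-9933371 / 303600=-32.72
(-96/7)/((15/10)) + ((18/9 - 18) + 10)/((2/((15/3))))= -169/7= -24.14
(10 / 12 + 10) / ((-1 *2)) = -65 / 12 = -5.42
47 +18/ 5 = 253/ 5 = 50.60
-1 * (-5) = 5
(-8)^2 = 64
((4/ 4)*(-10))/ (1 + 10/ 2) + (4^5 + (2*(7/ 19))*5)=58483/ 57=1026.02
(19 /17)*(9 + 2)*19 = 3971 /17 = 233.59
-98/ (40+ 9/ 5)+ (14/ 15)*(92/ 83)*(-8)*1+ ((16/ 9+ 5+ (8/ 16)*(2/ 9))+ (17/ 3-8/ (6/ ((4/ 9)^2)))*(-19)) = -2242434121/ 21076605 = -106.39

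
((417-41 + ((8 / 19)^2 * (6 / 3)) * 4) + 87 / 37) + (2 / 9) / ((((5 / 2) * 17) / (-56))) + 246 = 625.48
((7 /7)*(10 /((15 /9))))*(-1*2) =-12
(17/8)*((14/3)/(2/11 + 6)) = 77/48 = 1.60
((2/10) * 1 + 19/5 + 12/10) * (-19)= -494/5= -98.80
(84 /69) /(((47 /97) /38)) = 103208 /1081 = 95.47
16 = 16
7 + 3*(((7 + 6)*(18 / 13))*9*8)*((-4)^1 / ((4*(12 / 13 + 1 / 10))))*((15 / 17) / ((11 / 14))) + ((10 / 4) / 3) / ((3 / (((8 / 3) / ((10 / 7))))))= -408685141 / 95931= -4260.20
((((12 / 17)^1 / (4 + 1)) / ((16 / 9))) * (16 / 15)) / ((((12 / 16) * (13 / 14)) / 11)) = 7392 / 5525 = 1.34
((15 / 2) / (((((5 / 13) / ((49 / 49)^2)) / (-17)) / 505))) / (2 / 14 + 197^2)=-2343705 / 543328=-4.31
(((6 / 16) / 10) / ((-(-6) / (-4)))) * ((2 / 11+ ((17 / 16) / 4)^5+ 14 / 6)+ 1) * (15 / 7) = -124600906865 / 661424963584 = -0.19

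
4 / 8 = 1 / 2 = 0.50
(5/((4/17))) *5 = 425/4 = 106.25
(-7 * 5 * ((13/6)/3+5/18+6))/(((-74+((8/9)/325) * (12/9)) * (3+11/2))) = 2149875/5519203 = 0.39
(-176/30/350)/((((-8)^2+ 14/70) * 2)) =-0.00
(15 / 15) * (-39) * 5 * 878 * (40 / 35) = -195668.57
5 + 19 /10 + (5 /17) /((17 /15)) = 20691 /2890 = 7.16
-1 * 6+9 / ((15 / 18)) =24 / 5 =4.80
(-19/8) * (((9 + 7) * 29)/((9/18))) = -2204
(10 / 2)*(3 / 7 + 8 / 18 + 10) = 3425 / 63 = 54.37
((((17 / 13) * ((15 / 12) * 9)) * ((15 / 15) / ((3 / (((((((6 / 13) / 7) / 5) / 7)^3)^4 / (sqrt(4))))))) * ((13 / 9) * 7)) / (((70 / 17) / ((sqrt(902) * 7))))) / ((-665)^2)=13106043648 * sqrt(902) / 68842794427630088010802797848375990521240234375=0.00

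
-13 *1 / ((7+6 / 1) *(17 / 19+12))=-19 / 245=-0.08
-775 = -775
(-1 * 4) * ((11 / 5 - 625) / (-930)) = -2076 / 775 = -2.68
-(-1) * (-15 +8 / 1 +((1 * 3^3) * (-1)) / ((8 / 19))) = -569 / 8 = -71.12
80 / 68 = 1.18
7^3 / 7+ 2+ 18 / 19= 987 / 19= 51.95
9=9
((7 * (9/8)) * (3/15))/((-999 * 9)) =-7/39960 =-0.00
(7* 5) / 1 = 35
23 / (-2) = -23 / 2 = -11.50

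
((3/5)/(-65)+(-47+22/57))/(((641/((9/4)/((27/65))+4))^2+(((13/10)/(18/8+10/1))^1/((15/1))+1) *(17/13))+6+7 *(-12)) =-540398176976/52818428219737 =-0.01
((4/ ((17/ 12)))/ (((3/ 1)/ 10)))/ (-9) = -160/ 153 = -1.05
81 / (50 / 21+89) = 1701 / 1919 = 0.89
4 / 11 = 0.36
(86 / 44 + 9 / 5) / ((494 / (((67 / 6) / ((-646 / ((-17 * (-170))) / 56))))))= -3292849 / 154869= -21.26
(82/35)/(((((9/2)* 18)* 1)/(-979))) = -80278/2835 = -28.32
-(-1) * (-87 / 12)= -29 / 4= -7.25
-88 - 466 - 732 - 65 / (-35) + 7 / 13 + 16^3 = 255928 / 91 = 2812.40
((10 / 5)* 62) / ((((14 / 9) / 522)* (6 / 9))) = 62416.29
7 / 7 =1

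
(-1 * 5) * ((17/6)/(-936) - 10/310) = 30715/174096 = 0.18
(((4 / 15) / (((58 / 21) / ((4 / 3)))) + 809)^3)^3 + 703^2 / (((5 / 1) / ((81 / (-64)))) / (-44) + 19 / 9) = 4393774946389832942070355261941793811421216121601068 / 29558281591563603380859375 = 148647847906147735719126200.00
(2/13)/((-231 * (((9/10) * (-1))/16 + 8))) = -320/3816813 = -0.00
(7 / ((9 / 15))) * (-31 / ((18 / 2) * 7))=-155 / 27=-5.74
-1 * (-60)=60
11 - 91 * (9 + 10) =-1718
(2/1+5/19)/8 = 43/152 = 0.28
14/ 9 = 1.56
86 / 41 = 2.10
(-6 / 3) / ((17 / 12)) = -24 / 17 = -1.41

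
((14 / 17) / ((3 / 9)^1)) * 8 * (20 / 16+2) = 1092 / 17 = 64.24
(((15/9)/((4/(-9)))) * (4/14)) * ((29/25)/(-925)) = 87/64750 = 0.00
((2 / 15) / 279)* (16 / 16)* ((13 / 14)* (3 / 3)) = 13 / 29295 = 0.00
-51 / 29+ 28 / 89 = -3727 / 2581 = -1.44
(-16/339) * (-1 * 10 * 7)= 1120/339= 3.30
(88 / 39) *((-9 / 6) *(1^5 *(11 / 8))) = -121 / 26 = -4.65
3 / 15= 1 / 5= 0.20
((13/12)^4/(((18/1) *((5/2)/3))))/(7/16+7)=28561/2313360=0.01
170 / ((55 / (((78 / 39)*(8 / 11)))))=544 / 121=4.50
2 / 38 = 1 / 19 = 0.05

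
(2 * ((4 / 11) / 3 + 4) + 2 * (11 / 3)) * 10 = 5140 / 33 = 155.76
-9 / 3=-3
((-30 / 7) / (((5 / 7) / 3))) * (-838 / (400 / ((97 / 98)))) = 37.33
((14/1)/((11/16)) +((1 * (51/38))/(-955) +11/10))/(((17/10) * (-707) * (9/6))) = -5711672/479786461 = -0.01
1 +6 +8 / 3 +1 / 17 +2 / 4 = 1043 / 102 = 10.23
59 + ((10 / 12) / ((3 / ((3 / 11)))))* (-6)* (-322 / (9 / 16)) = 31601 / 99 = 319.20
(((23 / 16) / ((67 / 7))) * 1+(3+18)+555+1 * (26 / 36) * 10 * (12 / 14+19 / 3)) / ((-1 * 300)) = -127254317 / 60782400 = -2.09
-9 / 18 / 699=-1 / 1398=-0.00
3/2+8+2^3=17.50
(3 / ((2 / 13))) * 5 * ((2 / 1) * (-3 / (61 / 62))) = -594.59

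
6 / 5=1.20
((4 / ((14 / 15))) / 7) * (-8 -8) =-480 / 49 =-9.80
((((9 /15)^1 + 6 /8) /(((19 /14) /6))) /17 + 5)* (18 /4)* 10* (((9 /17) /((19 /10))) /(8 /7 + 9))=49000140 /7407359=6.62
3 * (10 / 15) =2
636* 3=1908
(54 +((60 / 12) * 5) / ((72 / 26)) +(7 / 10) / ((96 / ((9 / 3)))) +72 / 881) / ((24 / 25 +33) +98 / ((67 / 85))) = 53660964305 / 134543331648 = 0.40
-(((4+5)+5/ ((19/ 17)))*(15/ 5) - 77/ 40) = -29257/ 760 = -38.50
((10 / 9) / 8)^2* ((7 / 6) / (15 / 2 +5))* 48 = 7 / 81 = 0.09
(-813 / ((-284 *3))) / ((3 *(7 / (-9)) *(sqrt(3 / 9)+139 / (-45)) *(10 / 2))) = 109755 *sqrt(3) / 37068248+1017063 / 37068248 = 0.03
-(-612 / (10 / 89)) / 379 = 14.37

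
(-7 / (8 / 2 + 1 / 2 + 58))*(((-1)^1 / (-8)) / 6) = -7 / 3000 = -0.00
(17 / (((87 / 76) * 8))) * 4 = 646 / 87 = 7.43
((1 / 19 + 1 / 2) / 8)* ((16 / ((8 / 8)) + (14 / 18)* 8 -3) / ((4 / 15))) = 4.98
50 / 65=10 / 13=0.77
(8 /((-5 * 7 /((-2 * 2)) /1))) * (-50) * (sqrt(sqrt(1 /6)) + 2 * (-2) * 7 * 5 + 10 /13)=579200 /91 - 160 * 6^(3 /4) /21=6335.63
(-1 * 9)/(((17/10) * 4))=-45/34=-1.32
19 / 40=0.48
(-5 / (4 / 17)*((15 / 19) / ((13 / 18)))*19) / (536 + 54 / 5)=-57375 / 71084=-0.81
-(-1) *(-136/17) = -8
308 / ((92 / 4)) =308 / 23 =13.39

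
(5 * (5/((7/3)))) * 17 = 1275/7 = 182.14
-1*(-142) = 142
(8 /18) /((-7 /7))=-4 /9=-0.44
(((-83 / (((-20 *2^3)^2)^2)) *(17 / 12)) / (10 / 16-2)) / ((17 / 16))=83 / 675840000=0.00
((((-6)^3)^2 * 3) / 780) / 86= 5832 / 2795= 2.09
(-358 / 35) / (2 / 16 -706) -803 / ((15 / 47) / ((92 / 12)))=-34312845971 / 1778805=-19289.83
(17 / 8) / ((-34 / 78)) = -39 / 8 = -4.88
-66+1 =-65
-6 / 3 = -2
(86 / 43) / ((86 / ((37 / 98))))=37 / 4214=0.01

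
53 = 53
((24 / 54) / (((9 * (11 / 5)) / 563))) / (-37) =-11260 / 32967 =-0.34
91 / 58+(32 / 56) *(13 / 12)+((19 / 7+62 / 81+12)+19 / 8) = 376643 / 18792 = 20.04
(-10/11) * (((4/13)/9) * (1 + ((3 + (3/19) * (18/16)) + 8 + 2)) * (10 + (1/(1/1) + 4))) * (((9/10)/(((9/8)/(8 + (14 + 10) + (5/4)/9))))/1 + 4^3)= -3954425/6669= -592.96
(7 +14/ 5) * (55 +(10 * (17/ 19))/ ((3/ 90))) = 60221/ 19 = 3169.53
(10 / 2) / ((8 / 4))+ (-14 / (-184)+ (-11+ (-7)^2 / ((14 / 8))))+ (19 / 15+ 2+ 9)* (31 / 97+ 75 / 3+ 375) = 659951623 / 133860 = 4930.16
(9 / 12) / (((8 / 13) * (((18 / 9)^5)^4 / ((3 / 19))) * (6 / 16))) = 39 / 79691776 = 0.00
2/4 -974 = -1947/2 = -973.50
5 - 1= 4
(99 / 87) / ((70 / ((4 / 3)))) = 22 / 1015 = 0.02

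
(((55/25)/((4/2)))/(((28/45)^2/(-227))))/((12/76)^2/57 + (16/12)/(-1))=20809211445/43005536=483.87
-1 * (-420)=420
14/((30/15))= 7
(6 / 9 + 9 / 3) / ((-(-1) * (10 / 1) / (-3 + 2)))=-0.37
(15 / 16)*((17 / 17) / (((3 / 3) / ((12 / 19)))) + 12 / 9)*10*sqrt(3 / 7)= 50*sqrt(21) / 19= 12.06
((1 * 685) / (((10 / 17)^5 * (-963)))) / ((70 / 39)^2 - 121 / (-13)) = -1933761713 / 2398940000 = -0.81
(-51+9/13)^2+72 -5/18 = 7917067/3042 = 2602.59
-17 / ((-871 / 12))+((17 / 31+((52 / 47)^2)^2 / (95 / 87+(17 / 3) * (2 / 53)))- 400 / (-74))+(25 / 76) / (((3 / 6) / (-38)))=-172831084049088122 / 9784088607464379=-17.66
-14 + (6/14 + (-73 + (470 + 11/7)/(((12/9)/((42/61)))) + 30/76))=1276497/8113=157.34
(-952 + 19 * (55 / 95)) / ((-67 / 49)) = 46109 / 67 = 688.19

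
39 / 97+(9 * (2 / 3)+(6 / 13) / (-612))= 6.40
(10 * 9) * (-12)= -1080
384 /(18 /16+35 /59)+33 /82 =14889099 /66502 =223.89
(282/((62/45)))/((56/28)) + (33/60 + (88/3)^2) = 5375399/5580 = 963.33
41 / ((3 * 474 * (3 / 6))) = 41 / 711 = 0.06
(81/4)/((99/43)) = 387/44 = 8.80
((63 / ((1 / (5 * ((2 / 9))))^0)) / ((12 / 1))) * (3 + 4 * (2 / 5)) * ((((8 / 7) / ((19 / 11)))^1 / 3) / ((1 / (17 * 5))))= 8602 / 19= 452.74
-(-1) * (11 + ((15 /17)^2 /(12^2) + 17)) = 129497 /4624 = 28.01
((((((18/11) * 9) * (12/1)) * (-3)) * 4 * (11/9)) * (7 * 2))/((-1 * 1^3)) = 36288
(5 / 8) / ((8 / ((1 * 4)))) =5 / 16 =0.31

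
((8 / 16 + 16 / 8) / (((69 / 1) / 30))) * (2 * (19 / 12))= 475 / 138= 3.44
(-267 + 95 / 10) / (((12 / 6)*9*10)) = -103 / 72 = -1.43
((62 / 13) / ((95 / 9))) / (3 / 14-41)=-0.01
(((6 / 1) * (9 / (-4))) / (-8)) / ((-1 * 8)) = -27 / 128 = -0.21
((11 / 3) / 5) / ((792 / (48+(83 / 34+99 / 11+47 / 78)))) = 39809 / 716040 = 0.06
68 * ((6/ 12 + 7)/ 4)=255/ 2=127.50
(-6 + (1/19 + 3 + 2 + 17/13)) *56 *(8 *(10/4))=403.56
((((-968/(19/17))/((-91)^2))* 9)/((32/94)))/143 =-79101/4090814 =-0.02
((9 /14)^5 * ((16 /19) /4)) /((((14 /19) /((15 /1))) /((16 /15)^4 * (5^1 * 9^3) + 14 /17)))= 888282196713 /400006600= 2220.67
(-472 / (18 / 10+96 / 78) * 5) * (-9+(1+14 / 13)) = 1062000 / 197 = 5390.86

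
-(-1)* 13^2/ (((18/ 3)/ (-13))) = -2197/ 6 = -366.17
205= 205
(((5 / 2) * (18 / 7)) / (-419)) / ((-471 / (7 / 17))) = 15 / 1118311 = 0.00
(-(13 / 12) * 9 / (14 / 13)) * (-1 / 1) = 9.05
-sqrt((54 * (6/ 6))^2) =-54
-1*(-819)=819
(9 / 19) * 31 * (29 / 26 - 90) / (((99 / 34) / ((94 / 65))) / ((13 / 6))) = -57241159 / 40755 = -1404.52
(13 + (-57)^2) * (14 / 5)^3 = 8950928 / 125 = 71607.42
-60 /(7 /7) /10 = -6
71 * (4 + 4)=568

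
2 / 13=0.15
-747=-747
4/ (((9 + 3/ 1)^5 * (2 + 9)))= 1/ 684288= 0.00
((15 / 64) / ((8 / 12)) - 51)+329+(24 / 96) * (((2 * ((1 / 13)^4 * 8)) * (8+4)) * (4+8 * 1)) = 1017673597 / 3655808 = 278.37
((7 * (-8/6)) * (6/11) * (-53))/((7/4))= 1696/11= 154.18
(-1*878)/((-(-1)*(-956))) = 0.92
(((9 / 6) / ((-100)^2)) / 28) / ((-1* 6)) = -1 / 1120000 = -0.00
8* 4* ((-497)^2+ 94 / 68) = 7904332.24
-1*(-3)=3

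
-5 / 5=-1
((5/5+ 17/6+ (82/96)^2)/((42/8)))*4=10513/3024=3.48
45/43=1.05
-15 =-15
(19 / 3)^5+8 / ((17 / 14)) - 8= 42087851 / 4131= 10188.30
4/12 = 1/3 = 0.33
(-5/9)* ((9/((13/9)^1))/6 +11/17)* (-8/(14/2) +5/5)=3725/27846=0.13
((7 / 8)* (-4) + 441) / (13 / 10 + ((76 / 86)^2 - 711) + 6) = -8089375 / 12996973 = -0.62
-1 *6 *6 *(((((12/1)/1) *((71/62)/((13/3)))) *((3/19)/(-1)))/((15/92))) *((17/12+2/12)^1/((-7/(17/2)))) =-212.56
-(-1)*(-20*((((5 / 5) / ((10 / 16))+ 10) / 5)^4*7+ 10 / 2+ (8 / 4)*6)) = -343424388 / 78125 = -4395.83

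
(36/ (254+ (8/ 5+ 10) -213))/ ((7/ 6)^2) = 6480/ 12887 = 0.50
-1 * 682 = -682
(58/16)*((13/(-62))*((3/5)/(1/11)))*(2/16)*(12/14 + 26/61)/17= -1704417/36004640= -0.05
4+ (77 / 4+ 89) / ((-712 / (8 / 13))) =18079 / 4628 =3.91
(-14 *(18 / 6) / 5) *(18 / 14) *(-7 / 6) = 63 / 5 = 12.60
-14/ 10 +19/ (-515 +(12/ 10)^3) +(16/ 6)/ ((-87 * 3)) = -363519964/ 251182485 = -1.45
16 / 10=8 / 5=1.60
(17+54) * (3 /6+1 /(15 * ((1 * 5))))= 5467 /150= 36.45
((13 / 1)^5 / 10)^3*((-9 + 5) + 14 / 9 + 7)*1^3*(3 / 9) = 2098621613577721037 / 27000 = 77726726428804.48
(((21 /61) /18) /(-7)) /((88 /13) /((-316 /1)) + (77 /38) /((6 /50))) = -19513 /120442487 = -0.00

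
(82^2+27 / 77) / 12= 517775 / 924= 560.36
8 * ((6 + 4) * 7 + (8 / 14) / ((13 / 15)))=51440 / 91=565.27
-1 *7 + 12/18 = -19/3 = -6.33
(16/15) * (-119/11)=-11.54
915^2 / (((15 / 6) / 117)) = 39182130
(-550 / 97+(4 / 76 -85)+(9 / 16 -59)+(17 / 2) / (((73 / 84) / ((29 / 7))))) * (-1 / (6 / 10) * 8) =389389675 / 269078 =1447.13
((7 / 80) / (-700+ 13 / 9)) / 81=-0.00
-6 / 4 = -3 / 2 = -1.50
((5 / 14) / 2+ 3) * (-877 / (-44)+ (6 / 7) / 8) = 137327 / 2156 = 63.70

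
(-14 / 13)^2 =196 / 169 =1.16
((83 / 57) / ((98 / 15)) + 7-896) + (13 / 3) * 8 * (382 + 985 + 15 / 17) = 46531.14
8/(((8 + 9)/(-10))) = -80/17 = -4.71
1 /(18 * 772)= 1 /13896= 0.00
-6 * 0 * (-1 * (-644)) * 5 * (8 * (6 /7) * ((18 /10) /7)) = 0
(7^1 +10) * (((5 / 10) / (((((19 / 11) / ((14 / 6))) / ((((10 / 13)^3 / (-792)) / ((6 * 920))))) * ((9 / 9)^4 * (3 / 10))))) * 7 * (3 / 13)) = -104125 / 16175579472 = -0.00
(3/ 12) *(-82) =-41/ 2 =-20.50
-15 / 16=-0.94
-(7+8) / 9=-5 / 3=-1.67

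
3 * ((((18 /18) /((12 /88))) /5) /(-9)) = -22 /45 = -0.49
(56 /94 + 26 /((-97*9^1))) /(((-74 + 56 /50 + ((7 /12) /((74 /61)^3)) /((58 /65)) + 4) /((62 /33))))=-3383876177388800 /218035578549637233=-0.02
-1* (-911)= 911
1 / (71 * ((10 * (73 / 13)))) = 13 / 51830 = 0.00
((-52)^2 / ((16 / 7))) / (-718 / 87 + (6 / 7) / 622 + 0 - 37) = -26.14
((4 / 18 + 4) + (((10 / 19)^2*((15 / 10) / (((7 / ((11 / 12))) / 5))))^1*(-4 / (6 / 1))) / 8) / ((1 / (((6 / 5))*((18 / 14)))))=2292249 / 353780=6.48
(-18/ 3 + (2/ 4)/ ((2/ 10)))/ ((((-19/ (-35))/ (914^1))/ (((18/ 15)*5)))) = -671790/ 19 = -35357.37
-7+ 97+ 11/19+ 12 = 1949/19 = 102.58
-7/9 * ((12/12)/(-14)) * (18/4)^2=9/8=1.12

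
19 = 19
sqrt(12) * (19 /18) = 19 * sqrt(3) /9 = 3.66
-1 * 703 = -703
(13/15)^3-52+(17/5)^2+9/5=-37.99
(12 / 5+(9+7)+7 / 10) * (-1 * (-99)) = 18909 / 10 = 1890.90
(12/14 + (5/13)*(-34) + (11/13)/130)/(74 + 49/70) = -48161/294567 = -0.16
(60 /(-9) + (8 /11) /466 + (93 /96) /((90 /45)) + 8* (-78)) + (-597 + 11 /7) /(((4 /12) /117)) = -722091466847 /3444672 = -209625.61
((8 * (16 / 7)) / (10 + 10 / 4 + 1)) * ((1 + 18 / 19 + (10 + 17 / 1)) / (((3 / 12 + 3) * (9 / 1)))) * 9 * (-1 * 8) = -4505600 / 46683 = -96.51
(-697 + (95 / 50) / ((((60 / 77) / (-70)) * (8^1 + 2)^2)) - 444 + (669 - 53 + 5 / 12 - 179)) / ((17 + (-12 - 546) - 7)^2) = -4231741 / 1801824000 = -0.00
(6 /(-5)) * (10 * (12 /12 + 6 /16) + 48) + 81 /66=-4008 /55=-72.87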